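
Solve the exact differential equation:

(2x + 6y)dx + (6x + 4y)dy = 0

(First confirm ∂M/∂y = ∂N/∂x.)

Verify exactness: ∂M/∂y = ∂N/∂x ✓
Find F(x,y) such that ∂F/∂x = M, ∂F/∂y = N
Solution: x² + 6xy + 2y² = C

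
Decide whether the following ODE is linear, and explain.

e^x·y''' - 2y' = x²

Linear (y and its derivatives appear to the first power only, no products of y terms)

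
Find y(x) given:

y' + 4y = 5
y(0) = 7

General solution: y = 5/4 + Ce^(-4x)
Applying y(0) = 7: C = 7 - 5/4 = 23/4
Particular solution: y = 5/4 + (23/4)e^(-4x)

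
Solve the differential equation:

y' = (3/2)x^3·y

Separating variables and integrating:
ln|y| = 3x^4/8 + C

General solution: y = Ce^(3x^4/8)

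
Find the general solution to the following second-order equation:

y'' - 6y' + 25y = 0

Characteristic equation: r² - 6r + 25 = 0
Roots: r = 3 ± 4i (complex conjugates)
General solution: y = e^(3x)(C₁cos(4x) + C₂sin(4x))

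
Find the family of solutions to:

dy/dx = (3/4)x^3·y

Separating variables and integrating:
ln|y| = 3x^4/16 + C

General solution: y = Ce^(3x^4/16)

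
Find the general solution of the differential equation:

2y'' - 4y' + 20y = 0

Characteristic equation: 2r² - 4r + 20 = 0
Divide by 2: r² - 2r + 10 = 0
Roots: r = 1 ± 3i (complex conjugates)
General solution: y = e^x(C₁cos(3x) + C₂sin(3x))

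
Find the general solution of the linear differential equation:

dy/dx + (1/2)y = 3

Using integrating factor method:

General solution: y = 6 + Ce^(-x/2)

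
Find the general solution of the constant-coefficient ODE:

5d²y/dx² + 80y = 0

Characteristic equation: 5r² + 80 = 0
Divide by 5: r² + 16 = 0
Roots: r = ±4i (complex conjugates)
General solution: y = C₁cos(4x) + C₂sin(4x)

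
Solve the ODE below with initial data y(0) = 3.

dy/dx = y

General solution: y = Ce^x
Applying IC y(0) = 3:
Particular solution: y = 3e^x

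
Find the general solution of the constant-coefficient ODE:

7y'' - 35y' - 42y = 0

Characteristic equation: 7r² - 35r - 42 = 0
Divide by 7: r² - 5r - 6 = 0
Roots: r = 6, -1 (distinct real)
General solution: y = C₁e^(6x) + C₂e^(-x)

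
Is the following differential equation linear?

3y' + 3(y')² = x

No. Nonlinear ((y')² term)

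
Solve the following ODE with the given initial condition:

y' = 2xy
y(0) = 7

General solution: y = Ce^(x²)
Applying IC y(0) = 7:
Particular solution: y = 7e^(x²)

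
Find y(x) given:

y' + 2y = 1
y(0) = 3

General solution: y = 1/2 + Ce^(-2x)
Applying y(0) = 3: C = 3 - 1/2 = 5/2
Particular solution: y = 1/2 + (5/2)e^(-2x)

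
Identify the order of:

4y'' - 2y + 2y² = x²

The order is 2 (highest derivative is of order 2).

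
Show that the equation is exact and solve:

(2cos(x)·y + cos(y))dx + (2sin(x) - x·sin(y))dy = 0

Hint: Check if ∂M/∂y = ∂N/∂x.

Verify exactness: ∂M/∂y = ∂N/∂x ✓
Find F(x,y) such that ∂F/∂x = M, ∂F/∂y = N
Solution: 2sin(x)·y + x·cos(y) = C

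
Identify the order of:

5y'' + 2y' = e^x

The order is 2 (highest derivative is of order 2).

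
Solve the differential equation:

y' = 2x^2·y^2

Separating variables and integrating:
-1/y = 2x^3/3 + C

General solution: y^-1 = (-2/3)x^3 + C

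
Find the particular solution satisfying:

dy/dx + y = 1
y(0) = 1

General solution: y = 1 + Ce^(-x)
Applying y(0) = 1: C = 1 - 1 = 0
Particular solution: y = 1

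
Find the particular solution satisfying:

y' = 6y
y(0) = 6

General solution: y = Ce^(6x)
Applying IC y(0) = 6:
Particular solution: y = 6e^(6x)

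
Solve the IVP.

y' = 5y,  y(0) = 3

General solution: y = Ce^(5x)
Applying IC y(0) = 3:
Particular solution: y = 3e^(5x)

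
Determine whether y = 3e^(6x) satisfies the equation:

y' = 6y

Verification:
y = 3e^(6x)
y' = 18e^(6x)
6y = 18e^(6x)
y' = 6y ✓

Yes, it is a solution.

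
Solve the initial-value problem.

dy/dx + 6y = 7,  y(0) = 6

General solution: y = 7/6 + Ce^(-6x)
Applying y(0) = 6: C = 6 - 7/6 = 29/6
Particular solution: y = 7/6 + (29/6)e^(-6x)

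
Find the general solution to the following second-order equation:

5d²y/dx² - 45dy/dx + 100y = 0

Characteristic equation: 5r² - 45r + 100 = 0
Divide by 5: r² - 9r + 20 = 0
Roots: r = 4, 5 (distinct real)
General solution: y = C₁e^(4x) + C₂e^(5x)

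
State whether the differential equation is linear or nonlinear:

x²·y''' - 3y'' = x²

Linear (y and its derivatives appear to the first power only, no products of y terms)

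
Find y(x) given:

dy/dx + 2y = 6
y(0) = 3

General solution: y = 3 + Ce^(-2x)
Applying y(0) = 3: C = 3 - 3 = 0
Particular solution: y = 3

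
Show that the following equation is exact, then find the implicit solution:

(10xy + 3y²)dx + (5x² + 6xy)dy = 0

Verify exactness: ∂M/∂y = ∂N/∂x ✓
Find F(x,y) such that ∂F/∂x = M, ∂F/∂y = N
Solution: 5x²y + 3xy² = C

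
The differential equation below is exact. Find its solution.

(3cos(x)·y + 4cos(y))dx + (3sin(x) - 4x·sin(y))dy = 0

Verify exactness: ∂M/∂y = ∂N/∂x ✓
Find F(x,y) such that ∂F/∂x = M, ∂F/∂y = N
Solution: 3sin(x)·y + 4x·cos(y) = C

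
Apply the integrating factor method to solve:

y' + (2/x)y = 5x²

Using integrating factor method:

General solution: y = x^3 + Cx^(-2)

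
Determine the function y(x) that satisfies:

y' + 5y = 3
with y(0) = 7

General solution: y = 3/5 + Ce^(-5x)
Applying y(0) = 7: C = 7 - 3/5 = 32/5
Particular solution: y = 3/5 + (32/5)e^(-5x)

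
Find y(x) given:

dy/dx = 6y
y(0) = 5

General solution: y = Ce^(6x)
Applying IC y(0) = 5:
Particular solution: y = 5e^(6x)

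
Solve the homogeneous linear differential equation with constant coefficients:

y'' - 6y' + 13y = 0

Characteristic equation: r² - 6r + 13 = 0
Roots: r = 3 ± 2i (complex conjugates)
General solution: y = e^(3x)(C₁cos(2x) + C₂sin(2x))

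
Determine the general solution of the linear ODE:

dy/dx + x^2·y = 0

Using integrating factor method:

General solution: y = Ce^(-x^3/3)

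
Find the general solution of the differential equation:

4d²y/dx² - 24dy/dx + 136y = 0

Characteristic equation: 4r² - 24r + 136 = 0
Divide by 4: r² - 6r + 34 = 0
Roots: r = 3 ± 5i (complex conjugates)
General solution: y = e^(3x)(C₁cos(5x) + C₂sin(5x))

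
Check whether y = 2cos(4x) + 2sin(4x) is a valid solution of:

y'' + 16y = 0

Verification:
y'' = -32cos(4x) - 32sin(4x)
y'' + 16y = 0 ✓

Yes, it is a solution.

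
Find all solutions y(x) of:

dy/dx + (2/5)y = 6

Using integrating factor method:

General solution: y = 15 + Ce^(-2x/5)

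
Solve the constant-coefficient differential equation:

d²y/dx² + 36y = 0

Characteristic equation: r² + 36 = 0
Roots: r = ±6i (complex conjugates)
General solution: y = C₁cos(6x) + C₂sin(6x)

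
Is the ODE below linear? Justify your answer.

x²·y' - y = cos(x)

Yes. Linear (y and its derivatives appear to the first power only, no products of y terms)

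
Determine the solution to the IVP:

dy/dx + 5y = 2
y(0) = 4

General solution: y = 2/5 + Ce^(-5x)
Applying y(0) = 4: C = 4 - 2/5 = 18/5
Particular solution: y = 2/5 + (18/5)e^(-5x)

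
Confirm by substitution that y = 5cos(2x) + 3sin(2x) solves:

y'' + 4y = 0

Verification:
y'' = -20cos(2x) - 12sin(2x)
y'' + 4y = 0 ✓

Yes, it is a solution.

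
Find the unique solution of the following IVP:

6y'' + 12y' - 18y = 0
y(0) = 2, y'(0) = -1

General solution: y = C₁e^x + C₂e^(-3x)
Applying ICs: C₁ = 5/4, C₂ = 3/4
Particular solution: y = (5/4)e^x + (3/4)e^(-3x)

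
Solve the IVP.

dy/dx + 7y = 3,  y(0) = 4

General solution: y = 3/7 + Ce^(-7x)
Applying y(0) = 4: C = 4 - 3/7 = 25/7
Particular solution: y = 3/7 + (25/7)e^(-7x)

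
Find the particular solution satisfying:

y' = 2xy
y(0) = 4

General solution: y = Ce^(x²)
Applying IC y(0) = 4:
Particular solution: y = 4e^(x²)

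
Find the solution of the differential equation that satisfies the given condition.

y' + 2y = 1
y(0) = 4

General solution: y = 1/2 + Ce^(-2x)
Applying y(0) = 4: C = 4 - 1/2 = 7/2
Particular solution: y = 1/2 + (7/2)e^(-2x)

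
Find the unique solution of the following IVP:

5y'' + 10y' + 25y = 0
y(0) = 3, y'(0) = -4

General solution: y = e^(-x)(C₁cos(2x) + C₂sin(2x))
Complex roots r = -1 ± 2i
Applying ICs: C₁ = 3, C₂ = -1/2
Particular solution: y = e^(-x)(3cos(2x) - (1/2)sin(2x))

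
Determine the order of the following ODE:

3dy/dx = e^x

The order is 1 (highest derivative is of order 1).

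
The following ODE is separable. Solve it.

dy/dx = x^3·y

Separating variables and integrating:
ln|y| = x^4/4 + C

General solution: y = Ce^(x^4/4)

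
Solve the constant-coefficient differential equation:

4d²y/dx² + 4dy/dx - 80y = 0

Characteristic equation: 4r² + 4r - 80 = 0
Divide by 4: r² + r - 20 = 0
Roots: r = 4, -5 (distinct real)
General solution: y = C₁e^(4x) + C₂e^(-5x)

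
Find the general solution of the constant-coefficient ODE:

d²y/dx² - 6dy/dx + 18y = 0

Characteristic equation: r² - 6r + 18 = 0
Roots: r = 3 ± 3i (complex conjugates)
General solution: y = e^(3x)(C₁cos(3x) + C₂sin(3x))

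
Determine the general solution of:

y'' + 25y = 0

Characteristic equation: r² + 25 = 0
Roots: r = ±5i (complex conjugates)
General solution: y = C₁cos(5x) + C₂sin(5x)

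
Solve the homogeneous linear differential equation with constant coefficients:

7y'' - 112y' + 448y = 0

Characteristic equation: 7r² - 112r + 448 = 0
Divide by 7: r² - 16r + 64 = 0
Factored: (r - 8)² = 0
Repeated root: r = 8
General solution: y = (C₁ + C₂x)e^(8x)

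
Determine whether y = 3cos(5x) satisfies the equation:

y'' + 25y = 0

Verification:
y'' = -75cos(5x)
y'' + 25y = 0 ✓

Yes, it is a solution.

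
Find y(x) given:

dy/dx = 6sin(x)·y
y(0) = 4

General solution: y = Ce^(-6cos(x))
Applying IC y(0) = 4:
Particular solution: y = 4e^(6(1-cos(x)))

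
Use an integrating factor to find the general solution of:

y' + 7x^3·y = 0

Using integrating factor method:

General solution: y = Ce^(-7x^4/4)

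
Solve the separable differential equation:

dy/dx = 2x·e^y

Separating variables and integrating:
-e^(-y) = x² + C

General solution: y = -ln(C - x²)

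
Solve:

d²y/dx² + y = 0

Characteristic equation: r² + 1 = 0
Roots: r = ±i (complex conjugates)
General solution: y = C₁cos(x) + C₂sin(x)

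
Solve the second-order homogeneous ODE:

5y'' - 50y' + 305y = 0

Characteristic equation: 5r² - 50r + 305 = 0
Divide by 5: r² - 10r + 61 = 0
Roots: r = 5 ± 6i (complex conjugates)
General solution: y = e^(5x)(C₁cos(6x) + C₂sin(6x))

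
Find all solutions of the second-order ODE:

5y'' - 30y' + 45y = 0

Characteristic equation: 5r² - 30r + 45 = 0
Divide by 5: r² - 6r + 9 = 0
Factored: (r - 3)² = 0
Repeated root: r = 3
General solution: y = (C₁ + C₂x)e^(3x)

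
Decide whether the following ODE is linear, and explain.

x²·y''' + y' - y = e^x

Linear (y and its derivatives appear to the first power only, no products of y terms)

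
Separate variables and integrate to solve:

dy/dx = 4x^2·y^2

Separating variables and integrating:
-1/y = 4x^3/3 + C

General solution: y^-1 = (-4/3)x^3 + C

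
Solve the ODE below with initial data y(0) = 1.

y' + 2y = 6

General solution: y = 3 + Ce^(-2x)
Applying y(0) = 1: C = 1 - 3 = -2
Particular solution: y = 3 - 2e^(-2x)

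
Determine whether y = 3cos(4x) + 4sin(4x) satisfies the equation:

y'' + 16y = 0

Verification:
y'' = -48cos(4x) - 64sin(4x)
y'' + 16y = 0 ✓

Yes, it is a solution.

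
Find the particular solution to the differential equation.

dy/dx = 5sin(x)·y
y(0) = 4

General solution: y = Ce^(-5cos(x))
Applying IC y(0) = 4:
Particular solution: y = 4e^(5(1-cos(x)))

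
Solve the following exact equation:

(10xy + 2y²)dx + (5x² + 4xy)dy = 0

Verify exactness: ∂M/∂y = ∂N/∂x ✓
Find F(x,y) such that ∂F/∂x = M, ∂F/∂y = N
Solution: 5x²y + 2xy² = C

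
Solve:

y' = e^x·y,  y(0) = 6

General solution: y = Ce^(e^x)
Applying IC y(0) = 6:
Particular solution: y = 6e^(e^x - 1)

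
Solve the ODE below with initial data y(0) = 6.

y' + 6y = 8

General solution: y = 4/3 + Ce^(-6x)
Applying y(0) = 6: C = 6 - 4/3 = 14/3
Particular solution: y = 4/3 + (14/3)e^(-6x)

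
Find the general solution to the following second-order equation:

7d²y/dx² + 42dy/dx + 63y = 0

Characteristic equation: 7r² + 42r + 63 = 0
Divide by 7: r² + 6r + 9 = 0
Factored: (r + 3)² = 0
Repeated root: r = -3
General solution: y = (C₁ + C₂x)e^(-3x)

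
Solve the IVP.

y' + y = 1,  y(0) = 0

General solution: y = 1 + Ce^(-x)
Applying y(0) = 0: C = 0 - 1 = -1
Particular solution: y = 1 - e^(-x)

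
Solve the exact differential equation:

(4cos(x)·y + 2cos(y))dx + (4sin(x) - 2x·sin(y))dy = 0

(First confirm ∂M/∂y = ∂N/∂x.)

Verify exactness: ∂M/∂y = ∂N/∂x ✓
Find F(x,y) such that ∂F/∂x = M, ∂F/∂y = N
Solution: 4sin(x)·y + 2x·cos(y) = C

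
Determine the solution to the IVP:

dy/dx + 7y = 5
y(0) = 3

General solution: y = 5/7 + Ce^(-7x)
Applying y(0) = 3: C = 3 - 5/7 = 16/7
Particular solution: y = 5/7 + (16/7)e^(-7x)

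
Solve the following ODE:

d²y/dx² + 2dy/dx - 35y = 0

Characteristic equation: r² + 2r - 35 = 0
Roots: r = 5, -7 (distinct real)
General solution: y = C₁e^(5x) + C₂e^(-7x)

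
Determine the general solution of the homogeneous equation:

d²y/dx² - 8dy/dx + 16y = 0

Characteristic equation: r² - 8r + 16 = 0
Factored: (r - 4)² = 0
Repeated root: r = 4
General solution: y = (C₁ + C₂x)e^(4x)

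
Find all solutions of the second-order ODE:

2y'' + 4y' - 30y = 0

Characteristic equation: 2r² + 4r - 30 = 0
Divide by 2: r² + 2r - 15 = 0
Roots: r = 3, -5 (distinct real)
General solution: y = C₁e^(3x) + C₂e^(-5x)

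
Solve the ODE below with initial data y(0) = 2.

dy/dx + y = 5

General solution: y = 5 + Ce^(-x)
Applying y(0) = 2: C = 2 - 5 = -3
Particular solution: y = 5 - 3e^(-x)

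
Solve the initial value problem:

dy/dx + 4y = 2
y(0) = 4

General solution: y = 1/2 + Ce^(-4x)
Applying y(0) = 4: C = 4 - 1/2 = 7/2
Particular solution: y = 1/2 + (7/2)e^(-4x)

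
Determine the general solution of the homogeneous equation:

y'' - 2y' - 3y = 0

Characteristic equation: r² - 2r - 3 = 0
Roots: r = 3, -1 (distinct real)
General solution: y = C₁e^(3x) + C₂e^(-x)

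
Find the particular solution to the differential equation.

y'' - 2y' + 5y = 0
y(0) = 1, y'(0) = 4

General solution: y = e^x(C₁cos(2x) + C₂sin(2x))
Complex roots r = 1 ± 2i
Applying ICs: C₁ = 1, C₂ = 3/2
Particular solution: y = e^x(cos(2x) + (3/2)sin(2x))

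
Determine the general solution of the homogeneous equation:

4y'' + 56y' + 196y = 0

Characteristic equation: 4r² + 56r + 196 = 0
Divide by 4: r² + 14r + 49 = 0
Factored: (r + 7)² = 0
Repeated root: r = -7
General solution: y = (C₁ + C₂x)e^(-7x)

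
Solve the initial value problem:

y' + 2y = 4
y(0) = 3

General solution: y = 2 + Ce^(-2x)
Applying y(0) = 3: C = 3 - 2 = 1
Particular solution: y = 2 + e^(-2x)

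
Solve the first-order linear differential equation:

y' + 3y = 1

Using integrating factor method:

General solution: y = 1/3 + Ce^(-3x)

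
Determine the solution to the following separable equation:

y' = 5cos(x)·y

Separating variables and integrating:
ln|y| = 5sin(x) + C

General solution: y = Ce^(5sin(x))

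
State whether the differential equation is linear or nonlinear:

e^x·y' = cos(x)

Linear (y and its derivatives appear to the first power only, no products of y terms)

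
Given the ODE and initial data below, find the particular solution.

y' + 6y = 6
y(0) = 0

General solution: y = 1 + Ce^(-6x)
Applying y(0) = 0: C = 0 - 1 = -1
Particular solution: y = 1 - e^(-6x)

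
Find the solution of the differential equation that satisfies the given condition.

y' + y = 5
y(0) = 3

General solution: y = 5 + Ce^(-x)
Applying y(0) = 3: C = 3 - 5 = -2
Particular solution: y = 5 - 2e^(-x)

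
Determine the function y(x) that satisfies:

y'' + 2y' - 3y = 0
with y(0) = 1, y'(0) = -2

General solution: y = C₁e^x + C₂e^(-3x)
Applying ICs: C₁ = 1/4, C₂ = 3/4
Particular solution: y = (1/4)e^x + (3/4)e^(-3x)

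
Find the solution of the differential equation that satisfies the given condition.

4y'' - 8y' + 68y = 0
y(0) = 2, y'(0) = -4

General solution: y = e^x(C₁cos(4x) + C₂sin(4x))
Complex roots r = 1 ± 4i
Applying ICs: C₁ = 2, C₂ = -3/2
Particular solution: y = e^x(2cos(4x) - (3/2)sin(4x))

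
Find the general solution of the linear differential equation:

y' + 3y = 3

Using integrating factor method:

General solution: y = 1 + Ce^(-3x)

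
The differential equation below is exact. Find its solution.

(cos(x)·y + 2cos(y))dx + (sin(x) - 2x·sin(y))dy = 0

Verify exactness: ∂M/∂y = ∂N/∂x ✓
Find F(x,y) such that ∂F/∂x = M, ∂F/∂y = N
Solution: sin(x)·y + 2x·cos(y) = C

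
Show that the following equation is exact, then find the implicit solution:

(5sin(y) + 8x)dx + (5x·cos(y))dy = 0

Verify exactness: ∂M/∂y = ∂N/∂x ✓
Find F(x,y) such that ∂F/∂x = M, ∂F/∂y = N
Solution: 5x·sin(y) + 4x² = C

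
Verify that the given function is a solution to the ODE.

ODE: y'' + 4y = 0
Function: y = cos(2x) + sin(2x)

Verification:
y'' = -4cos(2x) - 4sin(2x)
y'' + 4y = 0 ✓

Yes, it is a solution.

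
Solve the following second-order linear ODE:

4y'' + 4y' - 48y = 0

Characteristic equation: 4r² + 4r - 48 = 0
Divide by 4: r² + r - 12 = 0
Roots: r = 3, -4 (distinct real)
General solution: y = C₁e^(3x) + C₂e^(-4x)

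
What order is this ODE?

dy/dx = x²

The order is 1 (highest derivative is of order 1).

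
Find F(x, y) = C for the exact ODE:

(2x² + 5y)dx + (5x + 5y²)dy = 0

Verify exactness: ∂M/∂y = ∂N/∂x ✓
Find F(x,y) such that ∂F/∂x = M, ∂F/∂y = N
Solution: 2x³/3 + 5xy + 5y³/3 = C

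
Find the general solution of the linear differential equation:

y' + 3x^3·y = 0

Using integrating factor method:

General solution: y = Ce^(-3x^4/4)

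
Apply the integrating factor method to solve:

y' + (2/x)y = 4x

Using integrating factor method:

General solution: y = x^2 + Cx^(-2)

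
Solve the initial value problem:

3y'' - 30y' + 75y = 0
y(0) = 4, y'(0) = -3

General solution: y = (C₁ + C₂x)e^(5x)
Repeated root r = 5
Applying ICs: C₁ = 4, C₂ = -23
Particular solution: y = (4 - 23x)e^(5x)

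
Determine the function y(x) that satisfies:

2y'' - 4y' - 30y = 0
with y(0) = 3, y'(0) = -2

General solution: y = C₁e^(5x) + C₂e^(-3x)
Applying ICs: C₁ = 7/8, C₂ = 17/8
Particular solution: y = (7/8)e^(5x) + (17/8)e^(-3x)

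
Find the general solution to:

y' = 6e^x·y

Separating variables and integrating:
ln|y| = 6e^x + C

General solution: y = Ce^(6e^x)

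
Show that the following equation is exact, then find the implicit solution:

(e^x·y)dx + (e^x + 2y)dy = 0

Verify exactness: ∂M/∂y = ∂N/∂x ✓
Find F(x,y) such that ∂F/∂x = M, ∂F/∂y = N
Solution: e^x·y + y² = C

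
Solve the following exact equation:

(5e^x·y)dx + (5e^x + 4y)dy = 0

Verify exactness: ∂M/∂y = ∂N/∂x ✓
Find F(x,y) such that ∂F/∂x = M, ∂F/∂y = N
Solution: 5e^x·y + 2y² = C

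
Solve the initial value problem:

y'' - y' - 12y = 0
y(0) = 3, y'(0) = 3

General solution: y = C₁e^(4x) + C₂e^(-3x)
Applying ICs: C₁ = 12/7, C₂ = 9/7
Particular solution: y = (12/7)e^(4x) + (9/7)e^(-3x)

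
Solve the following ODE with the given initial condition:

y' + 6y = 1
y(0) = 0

General solution: y = 1/6 + Ce^(-6x)
Applying y(0) = 0: C = 0 - 1/6 = -1/6
Particular solution: y = 1/6 - (1/6)e^(-6x)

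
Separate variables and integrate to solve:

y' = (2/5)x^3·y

Separating variables and integrating:
ln|y| = x^4/10 + C

General solution: y = Ce^(x^4/10)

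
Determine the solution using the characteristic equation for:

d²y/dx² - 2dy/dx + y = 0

Characteristic equation: r² - 2r + 1 = 0
Factored: (r - 1)² = 0
Repeated root: r = 1
General solution: y = (C₁ + C₂x)e^x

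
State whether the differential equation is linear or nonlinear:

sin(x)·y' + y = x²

Linear (y and its derivatives appear to the first power only, no products of y terms)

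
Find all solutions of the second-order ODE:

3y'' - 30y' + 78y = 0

Characteristic equation: 3r² - 30r + 78 = 0
Divide by 3: r² - 10r + 26 = 0
Roots: r = 5 ± i (complex conjugates)
General solution: y = e^(5x)(C₁cos(x) + C₂sin(x))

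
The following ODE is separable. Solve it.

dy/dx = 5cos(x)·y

Separating variables and integrating:
ln|y| = 5sin(x) + C

General solution: y = Ce^(5sin(x))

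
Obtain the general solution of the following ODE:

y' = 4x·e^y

Separating variables and integrating:
-e^(-y) = 2x² + C

General solution: y = -ln(C - 2x²)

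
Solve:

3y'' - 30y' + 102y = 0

Characteristic equation: 3r² - 30r + 102 = 0
Divide by 3: r² - 10r + 34 = 0
Roots: r = 5 ± 3i (complex conjugates)
General solution: y = e^(5x)(C₁cos(3x) + C₂sin(3x))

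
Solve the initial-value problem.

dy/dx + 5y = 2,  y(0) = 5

General solution: y = 2/5 + Ce^(-5x)
Applying y(0) = 5: C = 5 - 2/5 = 23/5
Particular solution: y = 2/5 + (23/5)e^(-5x)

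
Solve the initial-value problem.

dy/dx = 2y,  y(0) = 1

General solution: y = Ce^(2x)
Applying IC y(0) = 1:
Particular solution: y = e^(2x)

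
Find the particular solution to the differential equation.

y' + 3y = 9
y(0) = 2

General solution: y = 3 + Ce^(-3x)
Applying y(0) = 2: C = 2 - 3 = -1
Particular solution: y = 3 - e^(-3x)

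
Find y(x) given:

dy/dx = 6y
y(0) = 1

General solution: y = Ce^(6x)
Applying IC y(0) = 1:
Particular solution: y = e^(6x)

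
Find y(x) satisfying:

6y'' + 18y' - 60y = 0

Characteristic equation: 6r² + 18r - 60 = 0
Divide by 6: r² + 3r - 10 = 0
Roots: r = 2, -5 (distinct real)
General solution: y = C₁e^(2x) + C₂e^(-5x)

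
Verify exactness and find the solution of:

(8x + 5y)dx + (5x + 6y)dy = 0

Verify exactness: ∂M/∂y = ∂N/∂x ✓
Find F(x,y) such that ∂F/∂x = M, ∂F/∂y = N
Solution: 4x² + 5xy + 3y² = C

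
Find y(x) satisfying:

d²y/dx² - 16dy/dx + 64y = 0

Characteristic equation: r² - 16r + 64 = 0
Factored: (r - 8)² = 0
Repeated root: r = 8
General solution: y = (C₁ + C₂x)e^(8x)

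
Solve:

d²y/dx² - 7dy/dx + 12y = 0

Characteristic equation: r² - 7r + 12 = 0
Roots: r = 3, 4 (distinct real)
General solution: y = C₁e^(3x) + C₂e^(4x)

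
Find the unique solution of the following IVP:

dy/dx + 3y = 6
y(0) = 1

General solution: y = 2 + Ce^(-3x)
Applying y(0) = 1: C = 1 - 2 = -1
Particular solution: y = 2 - e^(-3x)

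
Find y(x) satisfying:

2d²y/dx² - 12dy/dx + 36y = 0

Characteristic equation: 2r² - 12r + 36 = 0
Divide by 2: r² - 6r + 18 = 0
Roots: r = 3 ± 3i (complex conjugates)
General solution: y = e^(3x)(C₁cos(3x) + C₂sin(3x))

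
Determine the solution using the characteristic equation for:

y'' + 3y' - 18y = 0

Characteristic equation: r² + 3r - 18 = 0
Roots: r = 3, -6 (distinct real)
General solution: y = C₁e^(3x) + C₂e^(-6x)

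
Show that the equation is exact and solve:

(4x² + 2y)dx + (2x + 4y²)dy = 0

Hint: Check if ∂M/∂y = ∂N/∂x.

Verify exactness: ∂M/∂y = ∂N/∂x ✓
Find F(x,y) such that ∂F/∂x = M, ∂F/∂y = N
Solution: 4x³/3 + 2xy + 4y³/3 = C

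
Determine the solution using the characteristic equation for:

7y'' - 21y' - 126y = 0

Characteristic equation: 7r² - 21r - 126 = 0
Divide by 7: r² - 3r - 18 = 0
Roots: r = 6, -3 (distinct real)
General solution: y = C₁e^(6x) + C₂e^(-3x)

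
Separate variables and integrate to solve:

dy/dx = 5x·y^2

Separating variables and integrating:
-1/y = 5x^2/2 + C

General solution: y^-1 = (-5/2)x^2 + C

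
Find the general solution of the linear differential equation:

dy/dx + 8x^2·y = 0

Using integrating factor method:

General solution: y = Ce^(-8x^3/3)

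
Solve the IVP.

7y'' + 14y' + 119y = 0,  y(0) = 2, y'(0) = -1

General solution: y = e^(-x)(C₁cos(4x) + C₂sin(4x))
Complex roots r = -1 ± 4i
Applying ICs: C₁ = 2, C₂ = 1/4
Particular solution: y = e^(-x)(2cos(4x) + (1/4)sin(4x))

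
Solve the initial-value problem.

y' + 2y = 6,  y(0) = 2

General solution: y = 3 + Ce^(-2x)
Applying y(0) = 2: C = 2 - 3 = -1
Particular solution: y = 3 - e^(-2x)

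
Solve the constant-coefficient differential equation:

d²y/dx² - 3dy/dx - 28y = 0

Characteristic equation: r² - 3r - 28 = 0
Roots: r = 7, -4 (distinct real)
General solution: y = C₁e^(7x) + C₂e^(-4x)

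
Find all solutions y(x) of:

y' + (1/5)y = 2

Using integrating factor method:

General solution: y = 10 + Ce^(-x/5)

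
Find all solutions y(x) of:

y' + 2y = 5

Using integrating factor method:

General solution: y = 5/2 + Ce^(-2x)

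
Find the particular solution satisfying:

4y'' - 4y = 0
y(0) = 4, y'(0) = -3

General solution: y = C₁e^x + C₂e^(-x)
Applying ICs: C₁ = 1/2, C₂ = 7/2
Particular solution: y = (1/2)e^x + (7/2)e^(-x)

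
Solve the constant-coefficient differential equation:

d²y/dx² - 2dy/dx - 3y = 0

Characteristic equation: r² - 2r - 3 = 0
Roots: r = 3, -1 (distinct real)
General solution: y = C₁e^(3x) + C₂e^(-x)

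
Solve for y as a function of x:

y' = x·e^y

Separating variables and integrating:
-e^(-y) = x²/2 + C

General solution: y = -ln(C - x²/2)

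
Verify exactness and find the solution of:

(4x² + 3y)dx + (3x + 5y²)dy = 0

Verify exactness: ∂M/∂y = ∂N/∂x ✓
Find F(x,y) such that ∂F/∂x = M, ∂F/∂y = N
Solution: 4x³/3 + 3xy + 5y³/3 = C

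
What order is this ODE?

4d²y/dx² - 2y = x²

The order is 2 (highest derivative is of order 2).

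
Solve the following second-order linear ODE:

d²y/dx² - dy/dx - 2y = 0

Characteristic equation: r² - r - 2 = 0
Roots: r = 2, -1 (distinct real)
General solution: y = C₁e^(2x) + C₂e^(-x)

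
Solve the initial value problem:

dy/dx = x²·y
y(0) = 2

General solution: y = Ce^(x³/3)
Applying IC y(0) = 2:
Particular solution: y = 2e^(x³/3)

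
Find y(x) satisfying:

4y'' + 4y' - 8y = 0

Characteristic equation: 4r² + 4r - 8 = 0
Divide by 4: r² + r - 2 = 0
Roots: r = 1, -2 (distinct real)
General solution: y = C₁e^x + C₂e^(-2x)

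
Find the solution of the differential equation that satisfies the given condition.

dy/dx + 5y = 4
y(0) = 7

General solution: y = 4/5 + Ce^(-5x)
Applying y(0) = 7: C = 7 - 4/5 = 31/5
Particular solution: y = 4/5 + (31/5)e^(-5x)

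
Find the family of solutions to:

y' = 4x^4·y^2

Separating variables and integrating:
-1/y = 4x^5/5 + C

General solution: y^-1 = (-4/5)x^5 + C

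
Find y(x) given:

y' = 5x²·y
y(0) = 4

General solution: y = Ce^(5x³/3)
Applying IC y(0) = 4:
Particular solution: y = 4e^(5x³/3)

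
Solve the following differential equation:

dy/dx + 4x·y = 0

Using integrating factor method:

General solution: y = Ce^(-2x^2)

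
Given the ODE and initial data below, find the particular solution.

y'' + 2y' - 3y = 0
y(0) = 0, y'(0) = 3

General solution: y = C₁e^x + C₂e^(-3x)
Applying ICs: C₁ = 3/4, C₂ = -3/4
Particular solution: y = (3/4)e^x - (3/4)e^(-3x)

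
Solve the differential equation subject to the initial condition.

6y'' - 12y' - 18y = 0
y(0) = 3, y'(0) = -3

General solution: y = C₁e^(3x) + C₂e^(-x)
Applying ICs: C₁ = 0, C₂ = 3
Particular solution: y = 3e^(-x)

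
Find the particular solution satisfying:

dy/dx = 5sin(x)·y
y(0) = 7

General solution: y = Ce^(-5cos(x))
Applying IC y(0) = 7:
Particular solution: y = 7e^(5(1-cos(x)))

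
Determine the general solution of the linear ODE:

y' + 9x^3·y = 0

Using integrating factor method:

General solution: y = Ce^(-9x^4/4)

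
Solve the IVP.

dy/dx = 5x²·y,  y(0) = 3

General solution: y = Ce^(5x³/3)
Applying IC y(0) = 3:
Particular solution: y = 3e^(5x³/3)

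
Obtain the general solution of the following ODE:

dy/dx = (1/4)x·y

Separating variables and integrating:
ln|y| = x^2/8 + C

General solution: y = Ce^(x^2/8)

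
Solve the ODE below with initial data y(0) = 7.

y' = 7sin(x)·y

General solution: y = Ce^(-7cos(x))
Applying IC y(0) = 7:
Particular solution: y = 7e^(7(1-cos(x)))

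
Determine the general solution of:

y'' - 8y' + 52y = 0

Characteristic equation: r² - 8r + 52 = 0
Roots: r = 4 ± 6i (complex conjugates)
General solution: y = e^(4x)(C₁cos(6x) + C₂sin(6x))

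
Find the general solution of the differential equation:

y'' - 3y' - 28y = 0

Characteristic equation: r² - 3r - 28 = 0
Roots: r = 7, -4 (distinct real)
General solution: y = C₁e^(7x) + C₂e^(-4x)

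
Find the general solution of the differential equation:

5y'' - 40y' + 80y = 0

Characteristic equation: 5r² - 40r + 80 = 0
Divide by 5: r² - 8r + 16 = 0
Factored: (r - 4)² = 0
Repeated root: r = 4
General solution: y = (C₁ + C₂x)e^(4x)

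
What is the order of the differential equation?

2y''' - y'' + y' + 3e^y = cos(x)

The order is 3 (highest derivative is of order 3).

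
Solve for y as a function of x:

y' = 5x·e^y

Separating variables and integrating:
-e^(-y) = 5x²/2 + C

General solution: y = -ln(C - 5x²/2)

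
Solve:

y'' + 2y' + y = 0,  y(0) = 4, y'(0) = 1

General solution: y = (C₁ + C₂x)e^(-x)
Repeated root r = -1
Applying ICs: C₁ = 4, C₂ = 5
Particular solution: y = (4 + 5x)e^(-x)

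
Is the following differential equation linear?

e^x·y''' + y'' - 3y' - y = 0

Yes. Linear (y and its derivatives appear to the first power only, no products of y terms)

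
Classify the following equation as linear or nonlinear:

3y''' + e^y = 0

Nonlinear (e^y is nonlinear in y)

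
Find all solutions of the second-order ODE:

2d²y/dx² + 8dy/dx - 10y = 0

Characteristic equation: 2r² + 8r - 10 = 0
Divide by 2: r² + 4r - 5 = 0
Roots: r = 1, -5 (distinct real)
General solution: y = C₁e^x + C₂e^(-5x)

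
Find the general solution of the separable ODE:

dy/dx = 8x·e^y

Separating variables and integrating:
-e^(-y) = 4x² + C

General solution: y = -ln(C - 4x²)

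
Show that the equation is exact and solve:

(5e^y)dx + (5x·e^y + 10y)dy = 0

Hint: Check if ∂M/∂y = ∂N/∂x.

Verify exactness: ∂M/∂y = ∂N/∂x ✓
Find F(x,y) such that ∂F/∂x = M, ∂F/∂y = N
Solution: 5x·e^y + 5y² = C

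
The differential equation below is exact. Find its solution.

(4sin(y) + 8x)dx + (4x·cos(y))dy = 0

Verify exactness: ∂M/∂y = ∂N/∂x ✓
Find F(x,y) such that ∂F/∂x = M, ∂F/∂y = N
Solution: 4x·sin(y) + 4x² = C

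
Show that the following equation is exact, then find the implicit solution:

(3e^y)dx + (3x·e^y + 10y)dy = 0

Verify exactness: ∂M/∂y = ∂N/∂x ✓
Find F(x,y) such that ∂F/∂x = M, ∂F/∂y = N
Solution: 3x·e^y + 5y² = C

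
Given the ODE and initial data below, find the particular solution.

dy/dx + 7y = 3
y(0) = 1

General solution: y = 3/7 + Ce^(-7x)
Applying y(0) = 1: C = 1 - 3/7 = 4/7
Particular solution: y = 3/7 + (4/7)e^(-7x)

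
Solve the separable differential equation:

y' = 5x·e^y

Separating variables and integrating:
-e^(-y) = 5x²/2 + C

General solution: y = -ln(C - 5x²/2)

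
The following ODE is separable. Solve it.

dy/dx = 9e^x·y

Separating variables and integrating:
ln|y| = 9e^x + C

General solution: y = Ce^(9e^x)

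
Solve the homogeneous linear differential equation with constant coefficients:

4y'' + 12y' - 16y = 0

Characteristic equation: 4r² + 12r - 16 = 0
Divide by 4: r² + 3r - 4 = 0
Roots: r = 1, -4 (distinct real)
General solution: y = C₁e^x + C₂e^(-4x)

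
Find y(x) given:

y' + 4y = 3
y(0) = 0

General solution: y = 3/4 + Ce^(-4x)
Applying y(0) = 0: C = 0 - 3/4 = -3/4
Particular solution: y = 3/4 - (3/4)e^(-4x)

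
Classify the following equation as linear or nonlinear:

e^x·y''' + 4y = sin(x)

Linear (y and its derivatives appear to the first power only, no products of y terms)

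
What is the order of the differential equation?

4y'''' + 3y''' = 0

The order is 4 (highest derivative is of order 4).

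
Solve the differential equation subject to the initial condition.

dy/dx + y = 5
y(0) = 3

General solution: y = 5 + Ce^(-x)
Applying y(0) = 3: C = 3 - 5 = -2
Particular solution: y = 5 - 2e^(-x)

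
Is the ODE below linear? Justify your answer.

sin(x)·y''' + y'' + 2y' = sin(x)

Yes. Linear (y and its derivatives appear to the first power only, no products of y terms)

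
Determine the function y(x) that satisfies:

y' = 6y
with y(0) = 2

General solution: y = Ce^(6x)
Applying IC y(0) = 2:
Particular solution: y = 2e^(6x)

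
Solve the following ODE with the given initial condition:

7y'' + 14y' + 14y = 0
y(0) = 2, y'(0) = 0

General solution: y = e^(-x)(C₁cos(x) + C₂sin(x))
Complex roots r = -1 ± i
Applying ICs: C₁ = 2, C₂ = 2
Particular solution: y = e^(-x)(2cos(x) + 2sin(x))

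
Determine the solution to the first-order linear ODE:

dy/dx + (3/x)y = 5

Using integrating factor method:

General solution: y = (5/4)x + Cx^(-3)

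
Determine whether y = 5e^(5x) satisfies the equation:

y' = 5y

Verification:
y = 5e^(5x)
y' = 25e^(5x)
5y = 25e^(5x)
y' = 5y ✓

Yes, it is a solution.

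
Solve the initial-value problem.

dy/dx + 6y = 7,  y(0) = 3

General solution: y = 7/6 + Ce^(-6x)
Applying y(0) = 3: C = 3 - 7/6 = 11/6
Particular solution: y = 7/6 + (11/6)e^(-6x)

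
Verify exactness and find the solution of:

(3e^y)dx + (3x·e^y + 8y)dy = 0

Verify exactness: ∂M/∂y = ∂N/∂x ✓
Find F(x,y) such that ∂F/∂x = M, ∂F/∂y = N
Solution: 3x·e^y + 4y² = C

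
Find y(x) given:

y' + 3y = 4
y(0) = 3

General solution: y = 4/3 + Ce^(-3x)
Applying y(0) = 3: C = 3 - 4/3 = 5/3
Particular solution: y = 4/3 + (5/3)e^(-3x)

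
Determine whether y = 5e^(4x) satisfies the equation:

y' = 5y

Verification:
y = 5e^(4x)
y' = 20e^(4x)
But 5y = 25e^(4x)
y' ≠ 5y — the derivative does not match

No, it is not a solution.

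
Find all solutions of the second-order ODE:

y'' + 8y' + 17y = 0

Characteristic equation: r² + 8r + 17 = 0
Roots: r = -4 ± i (complex conjugates)
General solution: y = e^(-4x)(C₁cos(x) + C₂sin(x))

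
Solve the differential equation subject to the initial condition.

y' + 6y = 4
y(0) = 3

General solution: y = 2/3 + Ce^(-6x)
Applying y(0) = 3: C = 3 - 2/3 = 7/3
Particular solution: y = 2/3 + (7/3)e^(-6x)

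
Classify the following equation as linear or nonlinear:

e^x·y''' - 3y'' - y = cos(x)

Linear (y and its derivatives appear to the first power only, no products of y terms)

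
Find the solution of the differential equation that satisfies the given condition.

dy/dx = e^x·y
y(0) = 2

General solution: y = Ce^(e^x)
Applying IC y(0) = 2:
Particular solution: y = 2e^(e^x - 1)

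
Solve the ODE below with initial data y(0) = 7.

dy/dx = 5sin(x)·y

General solution: y = Ce^(-5cos(x))
Applying IC y(0) = 7:
Particular solution: y = 7e^(5(1-cos(x)))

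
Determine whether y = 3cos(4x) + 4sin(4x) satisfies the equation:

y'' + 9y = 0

Verification:
y'' = -48cos(4x) - 64sin(4x)
y'' + 9y ≠ 0 (frequency mismatch: got 16 instead of 9)

No, it is not a solution.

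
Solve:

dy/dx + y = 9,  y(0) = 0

General solution: y = 9 + Ce^(-x)
Applying y(0) = 0: C = 0 - 9 = -9
Particular solution: y = 9 - 9e^(-x)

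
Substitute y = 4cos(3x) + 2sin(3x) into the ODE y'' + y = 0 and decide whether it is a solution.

Verification:
y'' = -36cos(3x) - 18sin(3x)
y'' + y ≠ 0 (frequency mismatch: got 9 instead of 1)

No, it is not a solution.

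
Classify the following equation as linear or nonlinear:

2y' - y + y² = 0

Nonlinear (y² term)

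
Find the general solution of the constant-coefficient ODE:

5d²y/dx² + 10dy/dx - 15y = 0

Characteristic equation: 5r² + 10r - 15 = 0
Divide by 5: r² + 2r - 3 = 0
Roots: r = 1, -3 (distinct real)
General solution: y = C₁e^x + C₂e^(-3x)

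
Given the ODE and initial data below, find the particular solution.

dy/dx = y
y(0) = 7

General solution: y = Ce^x
Applying IC y(0) = 7:
Particular solution: y = 7e^x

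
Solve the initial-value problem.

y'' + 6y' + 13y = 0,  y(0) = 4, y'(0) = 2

General solution: y = e^(-3x)(C₁cos(2x) + C₂sin(2x))
Complex roots r = -3 ± 2i
Applying ICs: C₁ = 4, C₂ = 7
Particular solution: y = e^(-3x)(4cos(2x) + 7sin(2x))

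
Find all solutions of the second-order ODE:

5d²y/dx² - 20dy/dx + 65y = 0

Characteristic equation: 5r² - 20r + 65 = 0
Divide by 5: r² - 4r + 13 = 0
Roots: r = 2 ± 3i (complex conjugates)
General solution: y = e^(2x)(C₁cos(3x) + C₂sin(3x))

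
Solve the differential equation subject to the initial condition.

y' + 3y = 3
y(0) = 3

General solution: y = 1 + Ce^(-3x)
Applying y(0) = 3: C = 3 - 1 = 2
Particular solution: y = 1 + 2e^(-3x)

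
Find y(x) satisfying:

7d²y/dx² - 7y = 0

Characteristic equation: 7r² - 7 = 0
Divide by 7: r² - 1 = 0
Roots: r = 1, -1 (distinct real)
General solution: y = C₁e^x + C₂e^(-x)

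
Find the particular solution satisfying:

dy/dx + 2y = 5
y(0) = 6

General solution: y = 5/2 + Ce^(-2x)
Applying y(0) = 6: C = 6 - 5/2 = 7/2
Particular solution: y = 5/2 + (7/2)e^(-2x)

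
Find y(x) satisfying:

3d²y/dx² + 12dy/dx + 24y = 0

Characteristic equation: 3r² + 12r + 24 = 0
Divide by 3: r² + 4r + 8 = 0
Roots: r = -2 ± 2i (complex conjugates)
General solution: y = e^(-2x)(C₁cos(2x) + C₂sin(2x))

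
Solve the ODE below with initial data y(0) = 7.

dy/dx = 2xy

General solution: y = Ce^(x²)
Applying IC y(0) = 7:
Particular solution: y = 7e^(x²)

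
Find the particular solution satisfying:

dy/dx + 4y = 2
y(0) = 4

General solution: y = 1/2 + Ce^(-4x)
Applying y(0) = 4: C = 4 - 1/2 = 7/2
Particular solution: y = 1/2 + (7/2)e^(-4x)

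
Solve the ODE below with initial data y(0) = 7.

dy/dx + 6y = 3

General solution: y = 1/2 + Ce^(-6x)
Applying y(0) = 7: C = 7 - 1/2 = 13/2
Particular solution: y = 1/2 + (13/2)e^(-6x)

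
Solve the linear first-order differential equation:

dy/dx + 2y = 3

Using integrating factor method:

General solution: y = 3/2 + Ce^(-2x)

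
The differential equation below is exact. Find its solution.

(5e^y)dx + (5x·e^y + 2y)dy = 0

Verify exactness: ∂M/∂y = ∂N/∂x ✓
Find F(x,y) such that ∂F/∂x = M, ∂F/∂y = N
Solution: 5x·e^y + y² = C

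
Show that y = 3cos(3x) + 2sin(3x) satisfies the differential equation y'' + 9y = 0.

Verification:
y'' = -27cos(3x) - 18sin(3x)
y'' + 9y = 0 ✓

Yes, it is a solution.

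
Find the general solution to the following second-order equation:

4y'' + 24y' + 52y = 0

Characteristic equation: 4r² + 24r + 52 = 0
Divide by 4: r² + 6r + 13 = 0
Roots: r = -3 ± 2i (complex conjugates)
General solution: y = e^(-3x)(C₁cos(2x) + C₂sin(2x))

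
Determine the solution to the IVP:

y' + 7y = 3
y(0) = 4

General solution: y = 3/7 + Ce^(-7x)
Applying y(0) = 4: C = 4 - 3/7 = 25/7
Particular solution: y = 3/7 + (25/7)e^(-7x)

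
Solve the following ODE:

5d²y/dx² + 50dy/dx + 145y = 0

Characteristic equation: 5r² + 50r + 145 = 0
Divide by 5: r² + 10r + 29 = 0
Roots: r = -5 ± 2i (complex conjugates)
General solution: y = e^(-5x)(C₁cos(2x) + C₂sin(2x))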